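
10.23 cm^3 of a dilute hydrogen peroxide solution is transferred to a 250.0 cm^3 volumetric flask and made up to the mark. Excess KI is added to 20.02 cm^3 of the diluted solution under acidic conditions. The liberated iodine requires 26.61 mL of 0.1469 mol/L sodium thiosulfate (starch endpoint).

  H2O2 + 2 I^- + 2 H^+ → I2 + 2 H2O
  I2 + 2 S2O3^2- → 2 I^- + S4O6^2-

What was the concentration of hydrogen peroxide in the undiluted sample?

2.386 mol/L

n(S2O3^2-) = 0.02661 × 0.1469 = 3.909 × 10^-3 mol
n(I2) = n(S2O3^2-)/2 = 1.955 × 10^-3 mol
n(H2O2) in the aliquot = 1.955 × 10^-3 mol (1:1 ratio)
[H2O2]_dilute = 1.955 × 10^-3 / 0.02002 = 0.09763 mol/L
[H2O2]_original = 0.09763 × 250.0/10.23 = 2.386 mol/L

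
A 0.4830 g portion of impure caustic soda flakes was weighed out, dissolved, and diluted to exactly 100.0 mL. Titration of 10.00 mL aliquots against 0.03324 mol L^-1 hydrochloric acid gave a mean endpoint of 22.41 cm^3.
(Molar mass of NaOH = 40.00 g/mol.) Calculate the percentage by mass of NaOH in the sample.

NaOH + HCl → NaCl + H2O
n(HCl) per titration = 0.02241 × 0.03324 = 7.449 × 10^-4 mol
n(NaOH) in each aliquot = 7.449 × 10^-4 mol (1:1 ratio)
n(NaOH) in the whole flask = 7.449 × 10^-4 × 100.0/10.00 = 7.449 × 10^-3 mol
mass of NaOH = 7.449 × 10^-3 × 40.00 = 0.2980 g
% NaOH = 0.2980 / 0.4830 × 100 = 61.69 %

61.69 %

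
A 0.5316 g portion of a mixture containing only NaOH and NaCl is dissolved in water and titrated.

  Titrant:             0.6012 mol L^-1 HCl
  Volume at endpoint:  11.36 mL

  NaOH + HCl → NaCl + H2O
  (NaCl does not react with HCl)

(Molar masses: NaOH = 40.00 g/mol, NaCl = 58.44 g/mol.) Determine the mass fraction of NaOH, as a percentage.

n(HCl) = 0.01136 × 0.6012 = 6.830 × 10^-3 mol
Let x = n(NaOH), y = n(NaCl).
Titrant: 1x = 6.830 × 10^-3;  mass: 40.00x + 58.44y = 0.5316
Solving, x = 6.830 × 10^-3 mol, y = 4.422 × 10^-3 mol
mass of NaOH = 6.830 × 10^-3 × 40.00 = 0.2732 g
% NaOH = 0.2732 / 0.5316 × 100 = 51.39 %

51.39 %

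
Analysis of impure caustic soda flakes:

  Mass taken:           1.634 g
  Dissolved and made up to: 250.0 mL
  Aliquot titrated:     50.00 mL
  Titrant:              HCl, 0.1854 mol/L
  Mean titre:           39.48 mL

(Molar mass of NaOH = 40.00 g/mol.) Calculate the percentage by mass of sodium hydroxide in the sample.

NaOH + HCl → NaCl + H2O
n(HCl) per titration = 0.03948 × 0.1854 = 7.320 × 10^-3 mol
n(NaOH) in each aliquot = 7.320 × 10^-3 mol (1:1 ratio)
n(NaOH) in the whole flask = 7.320 × 10^-3 × 250.0/50.00 = 0.03660 mol
mass of NaOH = 0.03660 × 40.00 = 1.464 g
% NaOH = 1.464 / 1.634 × 100 = 89.59 %

89.59 %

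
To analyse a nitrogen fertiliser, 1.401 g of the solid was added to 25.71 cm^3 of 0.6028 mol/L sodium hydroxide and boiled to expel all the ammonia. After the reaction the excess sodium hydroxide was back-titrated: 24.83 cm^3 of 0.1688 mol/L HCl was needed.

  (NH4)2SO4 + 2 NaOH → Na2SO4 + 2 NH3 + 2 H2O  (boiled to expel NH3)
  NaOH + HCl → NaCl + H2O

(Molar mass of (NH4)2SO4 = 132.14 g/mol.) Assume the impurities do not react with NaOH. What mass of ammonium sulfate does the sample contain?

0.7470 g

n(NaOH) added = 0.02571 × 0.6028 = 0.01550 mol
n(HCl) used in back-titration = 0.02483 × 0.1688 = 4.191 × 10^-3 mol
n(NaOH) left over = 4.191 × 10^-3 mol (1:1 ratio)
n(NaOH) consumed by analyte = 0.01550 − 4.191 × 10^-3 = 0.01131 mol
From the 1:2 ratio, n((NH4)2SO4) = 1/2 × 0.01131 = 5.653 × 10^-3 mol
mass of (NH4)2SO4 = 5.653 × 10^-3 × 132.14 = 0.7470 g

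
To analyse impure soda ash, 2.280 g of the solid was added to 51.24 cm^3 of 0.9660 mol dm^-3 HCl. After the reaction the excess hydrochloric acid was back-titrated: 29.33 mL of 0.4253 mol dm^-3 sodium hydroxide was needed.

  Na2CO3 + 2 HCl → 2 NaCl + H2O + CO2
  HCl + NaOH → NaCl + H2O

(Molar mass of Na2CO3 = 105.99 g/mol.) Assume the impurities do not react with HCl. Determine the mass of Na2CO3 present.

1.962 g

n(HCl) added = 0.05124 × 0.9660 = 0.04950 mol
n(NaOH) used in back-titration = 0.02933 × 0.4253 = 0.01247 mol
n(HCl) left over = 0.01247 mol (1:1 ratio)
n(HCl) consumed by analyte = 0.04950 − 0.01247 = 0.03702 mol
From the 1:2 ratio, n(Na2CO3) = 1/2 × 0.03702 = 0.01851 mol
mass of Na2CO3 = 0.01851 × 105.99 = 1.962 g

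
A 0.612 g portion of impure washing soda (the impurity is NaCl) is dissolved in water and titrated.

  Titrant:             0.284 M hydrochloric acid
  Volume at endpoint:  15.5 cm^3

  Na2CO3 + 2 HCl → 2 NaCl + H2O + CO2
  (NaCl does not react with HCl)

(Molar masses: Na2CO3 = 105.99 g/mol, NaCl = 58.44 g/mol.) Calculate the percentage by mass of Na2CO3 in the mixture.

n(HCl) = 0.0155 × 0.284 = 4.40 × 10^-3 mol
Let x = n(Na2CO3), y = n(NaCl).
Titrant: 2x = 4.40 × 10^-3;  mass: 105.99x + 58.44y = 0.612
Solving, x = 2.20 × 10^-3 mol, y = 6.48 × 10^-3 mol
mass of Na2CO3 = 2.20 × 10^-3 × 105.99 = 0.233 g
% Na2CO3 = 0.233 / 0.612 × 100 = 38.1 %

38.1 %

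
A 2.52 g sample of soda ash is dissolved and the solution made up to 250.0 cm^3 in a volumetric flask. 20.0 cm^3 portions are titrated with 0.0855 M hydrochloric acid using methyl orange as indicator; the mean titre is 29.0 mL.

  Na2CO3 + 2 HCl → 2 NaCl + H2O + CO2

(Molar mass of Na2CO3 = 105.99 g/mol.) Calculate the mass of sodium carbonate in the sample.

1.64 g

n(HCl) per titration = 0.0290 × 0.0855 = 2.48 × 10^-3 mol
From the 1:2 ratio, n(Na2CO3) in each aliquot = 1/2 × 2.48 × 10^-3 = 1.24 × 10^-3 mol
n(Na2CO3) in the whole flask = 1.24 × 10^-3 × 250.0/20.0 = 0.0155 mol
mass of Na2CO3 = 0.0155 × 105.99 = 1.64 g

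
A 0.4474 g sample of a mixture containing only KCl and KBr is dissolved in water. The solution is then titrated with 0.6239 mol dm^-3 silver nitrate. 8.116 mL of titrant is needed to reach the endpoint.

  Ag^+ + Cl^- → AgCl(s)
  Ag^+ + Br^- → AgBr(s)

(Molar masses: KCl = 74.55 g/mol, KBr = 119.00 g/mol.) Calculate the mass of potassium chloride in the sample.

0.2602 g

n(AgNO3) = 0.008116 × 0.6239 = 5.064 × 10^-3 mol
Let x = n(KCl), y = n(KBr).
Titrant: 1x + 1y = 5.064 × 10^-3;  mass: 74.55x + 119.00y = 0.4474
Solving, x = 3.491 × 10^-3 mol, y = 1.573 × 10^-3 mol
mass of KCl = 3.491 × 10^-3 × 74.55 = 0.2602 g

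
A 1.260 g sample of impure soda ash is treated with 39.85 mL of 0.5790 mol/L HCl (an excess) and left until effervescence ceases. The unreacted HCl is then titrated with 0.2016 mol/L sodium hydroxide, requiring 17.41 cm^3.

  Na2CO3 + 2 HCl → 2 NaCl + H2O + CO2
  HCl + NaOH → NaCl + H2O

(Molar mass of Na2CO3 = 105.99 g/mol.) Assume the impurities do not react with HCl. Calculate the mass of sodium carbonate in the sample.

n(HCl) added = 0.03985 × 0.5790 = 0.02307 mol
n(NaOH) used in back-titration = 0.01741 × 0.2016 = 3.510 × 10^-3 mol
n(HCl) left over = 3.510 × 10^-3 mol (1:1 ratio)
n(HCl) consumed by analyte = 0.02307 − 3.510 × 10^-3 = 0.01956 mol
From the 1:2 ratio, n(Na2CO3) = 1/2 × 0.01956 = 9.782 × 10^-3 mol
mass of Na2CO3 = 9.782 × 10^-3 × 105.99 = 1.037 g

1.037 g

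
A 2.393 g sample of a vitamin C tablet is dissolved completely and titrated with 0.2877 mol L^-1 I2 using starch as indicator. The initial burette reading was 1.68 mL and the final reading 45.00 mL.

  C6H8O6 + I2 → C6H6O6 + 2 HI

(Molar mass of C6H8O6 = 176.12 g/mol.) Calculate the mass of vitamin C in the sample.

n(I2) = 0.04332 L × 0.2877 mol/L = 0.01246 mol
n(C6H8O6) = 0.01246 mol (1:1 ratio)
mass of C6H8O6 = 0.01246 × 176.12 g/mol = 2.195 g

2.195 g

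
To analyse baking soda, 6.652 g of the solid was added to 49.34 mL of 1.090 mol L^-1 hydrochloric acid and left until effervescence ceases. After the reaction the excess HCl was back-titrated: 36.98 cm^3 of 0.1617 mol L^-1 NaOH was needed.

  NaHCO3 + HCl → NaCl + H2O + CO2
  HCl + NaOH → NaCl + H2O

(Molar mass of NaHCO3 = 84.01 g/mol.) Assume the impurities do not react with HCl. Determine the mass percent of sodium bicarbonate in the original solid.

60.37 %

n(HCl) added = 0.04934 × 1.090 = 0.05378 mol
n(NaOH) used in back-titration = 0.03698 × 0.1617 = 5.980 × 10^-3 mol
n(HCl) left over = 5.980 × 10^-3 mol (1:1 ratio)
n(HCl) consumed by analyte = 0.05378 − 5.980 × 10^-3 = 0.04780 mol
n(NaHCO3) = 0.04780 mol (1:1 ratio)
mass of NaHCO3 = 0.04780 × 84.01 = 4.016 g
% NaHCO3 = 4.016 / 6.652 × 100 = 60.37 %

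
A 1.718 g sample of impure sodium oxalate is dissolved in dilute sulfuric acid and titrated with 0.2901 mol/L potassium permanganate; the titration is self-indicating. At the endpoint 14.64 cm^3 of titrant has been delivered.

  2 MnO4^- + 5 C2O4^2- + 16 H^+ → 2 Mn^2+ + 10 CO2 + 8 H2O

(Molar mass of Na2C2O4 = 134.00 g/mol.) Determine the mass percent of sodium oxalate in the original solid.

82.82 %

n(KMnO4) = 0.01464 L × 0.2901 mol/L = 4.247 × 10^-3 mol
From the 5:2 ratio, n(Na2C2O4) = 5/2 × 4.247 × 10^-3 = 0.01062 mol
mass of Na2C2O4 = 0.01062 × 134.00 g/mol = 1.423 g
% Na2C2O4 = 1.423 / 1.718 × 100 = 82.82 %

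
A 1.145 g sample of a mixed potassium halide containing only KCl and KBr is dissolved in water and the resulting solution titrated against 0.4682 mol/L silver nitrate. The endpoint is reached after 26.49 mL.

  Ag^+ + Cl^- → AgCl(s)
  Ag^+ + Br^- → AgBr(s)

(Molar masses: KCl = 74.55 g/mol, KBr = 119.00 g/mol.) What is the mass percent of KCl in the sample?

n(AgNO3) = 0.02649 × 0.4682 = 0.01240 mol
Let x = n(KCl), y = n(KBr).
Titrant: 1x + 1y = 0.01240;  mass: 74.55x + 119.00y = 1.145
Solving, x = 7.445 × 10^-3 mol, y = 4.958 × 10^-3 mol
mass of KCl = 7.445 × 10^-3 × 74.55 = 0.5550 g
% KCl = 0.5550 / 1.145 × 100 = 48.47 %

48.47 %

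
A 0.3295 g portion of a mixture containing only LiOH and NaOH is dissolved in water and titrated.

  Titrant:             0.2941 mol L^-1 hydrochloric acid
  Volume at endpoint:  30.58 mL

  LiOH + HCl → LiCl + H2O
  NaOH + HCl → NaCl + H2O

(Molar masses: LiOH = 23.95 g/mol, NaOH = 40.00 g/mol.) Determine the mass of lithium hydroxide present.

n(HCl) = 0.03058 × 0.2941 = 8.994 × 10^-3 mol
Let x = n(LiOH), y = n(NaOH).
Titrant: 1x + 1y = 8.994 × 10^-3;  mass: 23.95x + 40.00y = 0.3295
Solving, x = 1.884 × 10^-3 mol, y = 7.109 × 10^-3 mol
mass of LiOH = 1.884 × 10^-3 × 23.95 = 0.04513 g

0.04513 g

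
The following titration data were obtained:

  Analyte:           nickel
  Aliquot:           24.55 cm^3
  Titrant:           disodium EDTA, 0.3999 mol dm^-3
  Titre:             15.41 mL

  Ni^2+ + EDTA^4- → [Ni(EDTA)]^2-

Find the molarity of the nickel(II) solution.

n(EDTA) = 0.01541 L × 0.3999 mol/L = 6.162 × 10^-3 mol
n(Ni2+) = 6.162 × 10^-3 mol (1:1 mole ratio)
[Ni2+] = 6.162 × 10^-3 mol / 0.02455 L = 0.2510 mol/L

0.2510 mol/L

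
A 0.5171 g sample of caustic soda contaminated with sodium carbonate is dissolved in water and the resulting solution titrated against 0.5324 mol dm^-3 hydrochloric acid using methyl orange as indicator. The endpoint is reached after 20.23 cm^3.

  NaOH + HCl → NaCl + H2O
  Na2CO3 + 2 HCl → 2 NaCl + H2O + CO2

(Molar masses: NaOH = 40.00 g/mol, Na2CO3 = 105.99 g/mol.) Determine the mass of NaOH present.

n(HCl) = 0.02023 × 0.5324 = 0.01077 mol
Let x = n(NaOH), y = n(Na2CO3).
Titrant: 1x + 2y = 0.01077;  mass: 40.00x + 105.99y = 0.5171
Solving, x = 4.131 × 10^-3 mol, y = 3.320 × 10^-3 mol
mass of NaOH = 4.131 × 10^-3 × 40.00 = 0.1652 g

0.1652 g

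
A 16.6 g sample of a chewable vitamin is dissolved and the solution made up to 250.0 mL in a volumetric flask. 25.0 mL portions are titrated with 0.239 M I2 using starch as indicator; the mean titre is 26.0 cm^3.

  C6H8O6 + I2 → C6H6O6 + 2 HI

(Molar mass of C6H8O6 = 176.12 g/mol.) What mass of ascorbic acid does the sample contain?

10.9 g

n(I2) per titration = 0.0260 × 0.239 = 6.21 × 10^-3 mol
n(C6H8O6) in each aliquot = 6.21 × 10^-3 mol (1:1 ratio)
n(C6H8O6) in the whole flask = 6.21 × 10^-3 × 250.0/25.0 = 0.0621 mol
mass of C6H8O6 = 0.0621 × 176.12 = 10.9 g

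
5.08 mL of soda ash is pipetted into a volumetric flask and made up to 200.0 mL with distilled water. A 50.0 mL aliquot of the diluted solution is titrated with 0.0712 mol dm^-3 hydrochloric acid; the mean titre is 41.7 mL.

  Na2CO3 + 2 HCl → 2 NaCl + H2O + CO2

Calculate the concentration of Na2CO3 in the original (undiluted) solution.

n(HCl) = 0.0417 × 0.0712 = 2.97 × 10^-3 mol
From the 1:2 ratio, n(Na2CO3) in the aliquot = 1/2 × 2.97 × 10^-3 = 1.48 × 10^-3 mol
[Na2CO3]_dilute = 1.48 × 10^-3 / 0.0500 = 0.0297 mol/L
Dilution factor = 200.0 / 5.08 = 39.37
[Na2CO3]_stock = 0.0297 × 39.37 = 1.17 mol/L

1.17 mol/L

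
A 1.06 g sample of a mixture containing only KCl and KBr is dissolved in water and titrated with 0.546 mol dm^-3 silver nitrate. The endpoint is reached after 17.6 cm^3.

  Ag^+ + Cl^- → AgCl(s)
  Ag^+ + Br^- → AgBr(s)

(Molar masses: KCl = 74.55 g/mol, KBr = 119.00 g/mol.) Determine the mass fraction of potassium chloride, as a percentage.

n(AgNO3) = 0.0176 × 0.546 = 9.61 × 10^-3 mol
Let x = n(KCl), y = n(KBr).
Titrant: 1x + 1y = 9.61 × 10^-3;  mass: 74.55x + 119.00y = 1.06
Solving, x = 1.88 × 10^-3 mol, y = 7.73 × 10^-3 mol
mass of KCl = 1.88 × 10^-3 × 74.55 = 0.140 g
% KCl = 0.140 / 1.06 × 100 = 13.2 %

13.2 %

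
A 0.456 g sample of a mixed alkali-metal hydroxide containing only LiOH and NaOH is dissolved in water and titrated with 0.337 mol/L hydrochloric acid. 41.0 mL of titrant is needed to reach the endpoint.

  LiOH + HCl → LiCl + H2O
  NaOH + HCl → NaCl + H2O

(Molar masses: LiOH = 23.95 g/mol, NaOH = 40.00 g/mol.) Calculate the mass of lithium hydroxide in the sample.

0.144 g

n(HCl) = 0.0410 × 0.337 = 0.0138 mol
Let x = n(LiOH), y = n(NaOH).
Titrant: 1x + 1y = 0.0138;  mass: 23.95x + 40.00y = 0.456
Solving, x = 6.02 × 10^-3 mol, y = 7.79 × 10^-3 mol
mass of LiOH = 6.02 × 10^-3 × 23.95 = 0.144 g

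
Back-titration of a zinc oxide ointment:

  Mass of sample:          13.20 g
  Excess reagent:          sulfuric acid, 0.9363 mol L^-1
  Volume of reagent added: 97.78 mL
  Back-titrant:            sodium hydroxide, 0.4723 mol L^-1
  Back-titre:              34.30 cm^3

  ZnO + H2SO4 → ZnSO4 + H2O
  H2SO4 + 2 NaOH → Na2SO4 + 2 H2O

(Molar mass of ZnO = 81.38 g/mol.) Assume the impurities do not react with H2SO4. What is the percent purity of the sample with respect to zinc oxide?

n(H2SO4) added = 0.09778 × 0.9363 = 0.09155 mol
n(NaOH) used in back-titration = 0.03430 × 0.4723 = 0.01620 mol
From the 1:2 ratio, n(H2SO4) left over = 1/2 × 0.01620 = 8.100 × 10^-3 mol
n(H2SO4) consumed by analyte = 0.09155 − 8.100 × 10^-3 = 0.08345 mol
n(ZnO) = 0.08345 mol (1:1 ratio)
mass of ZnO = 0.08345 × 81.38 = 6.791 g
% ZnO = 6.791 / 13.20 × 100 = 51.45 %

51.45 %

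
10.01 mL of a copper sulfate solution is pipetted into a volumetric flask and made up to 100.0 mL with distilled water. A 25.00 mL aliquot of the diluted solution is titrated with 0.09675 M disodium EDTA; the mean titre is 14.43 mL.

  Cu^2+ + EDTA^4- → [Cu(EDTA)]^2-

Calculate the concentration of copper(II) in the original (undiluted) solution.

0.5579 M

n(EDTA) = 0.01443 × 0.09675 = 1.396 × 10^-3 mol
n(Cu2+) in the aliquot = 1.396 × 10^-3 mol (1:1 ratio)
[Cu2+]_dilute = 1.396 × 10^-3 / 0.02500 = 0.05584 mol/L
Dilution factor = 100.0 / 10.01 = 9.990
[Cu2+]_stock = 0.05584 × 9.990 = 0.5579 mol/L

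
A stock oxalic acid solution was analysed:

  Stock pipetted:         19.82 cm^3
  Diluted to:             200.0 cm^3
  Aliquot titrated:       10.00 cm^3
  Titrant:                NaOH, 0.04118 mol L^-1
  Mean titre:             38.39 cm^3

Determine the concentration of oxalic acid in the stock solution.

H2C2O4 + 2 NaOH → Na2C2O4 + 2 H2O
n(NaOH) = 0.03839 × 0.04118 = 1.581 × 10^-3 mol
From the 1:2 ratio, n(H2C2O4) in the aliquot = 1/2 × 1.581 × 10^-3 = 7.905 × 10^-4 mol
[H2C2O4]_dilute = 7.905 × 10^-4 / 0.01000 = 0.07905 mol/L
Dilution factor = 200.0 / 19.82 = 10.09
[H2C2O4]_stock = 0.07905 × 10.09 = 0.7976 mol/L

0.7976 mol/L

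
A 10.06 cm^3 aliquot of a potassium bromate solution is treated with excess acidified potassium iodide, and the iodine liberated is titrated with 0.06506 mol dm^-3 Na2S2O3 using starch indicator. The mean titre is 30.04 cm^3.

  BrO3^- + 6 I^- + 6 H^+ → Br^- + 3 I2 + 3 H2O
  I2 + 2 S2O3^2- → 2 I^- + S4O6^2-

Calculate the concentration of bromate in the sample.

0.03238 mol/L

n(S2O3^2-) = 0.03004 × 0.06506 = 1.954 × 10^-3 mol
n(I2) = n(S2O3^2-)/2 = 9.772 × 10^-4 mol
From the 1:3 ratio, n(BrO3^-) in the aliquot = 1/3 × 9.772 × 10^-4 = 3.257 × 10^-4 mol
[BrO3^-] = 3.257 × 10^-4 / 0.01006 = 0.03238 mol/L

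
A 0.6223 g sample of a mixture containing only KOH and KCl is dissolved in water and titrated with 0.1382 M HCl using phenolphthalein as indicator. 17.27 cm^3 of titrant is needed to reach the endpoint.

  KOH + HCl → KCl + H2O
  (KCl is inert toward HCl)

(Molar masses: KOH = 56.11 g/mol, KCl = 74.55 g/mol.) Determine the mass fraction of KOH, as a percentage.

n(HCl) = 0.01727 × 0.1382 = 2.387 × 10^-3 mol
Let x = n(KOH), y = n(KCl).
Titrant: 1x = 2.387 × 10^-3;  mass: 56.11x + 74.55y = 0.6223
Solving, x = 2.387 × 10^-3 mol, y = 6.551 × 10^-3 mol
mass of KOH = 2.387 × 10^-3 × 56.11 = 0.1339 g
% KOH = 0.1339 / 0.6223 × 100 = 21.52 %

21.52 %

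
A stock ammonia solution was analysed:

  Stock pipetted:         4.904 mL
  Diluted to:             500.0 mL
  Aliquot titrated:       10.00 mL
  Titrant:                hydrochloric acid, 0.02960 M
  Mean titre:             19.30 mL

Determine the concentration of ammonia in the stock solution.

5.825 M

NH3 + HCl → NH4Cl
n(HCl) = 0.01930 × 0.02960 = 5.713 × 10^-4 mol
n(NH3) in the aliquot = 5.713 × 10^-4 mol (1:1 ratio)
[NH3]_dilute = 5.713 × 10^-4 / 0.01000 = 0.05713 mol/L
Dilution factor = 500.0 / 4.904 = 102.0
[NH3]_stock = 0.05713 × 102.0 = 5.825 mol/L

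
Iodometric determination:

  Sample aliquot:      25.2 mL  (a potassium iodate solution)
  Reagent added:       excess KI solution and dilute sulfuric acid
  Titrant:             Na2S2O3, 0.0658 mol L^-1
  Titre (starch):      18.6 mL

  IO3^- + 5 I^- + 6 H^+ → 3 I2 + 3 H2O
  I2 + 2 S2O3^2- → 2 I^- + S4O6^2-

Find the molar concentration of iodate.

0.00809 mol/L

n(S2O3^2-) = 0.0186 × 0.0658 = 1.22 × 10^-3 mol
n(I2) = n(S2O3^2-)/2 = 6.12 × 10^-4 mol
From the 1:3 ratio, n(IO3^-) in the aliquot = 1/3 × 6.12 × 10^-4 = 2.04 × 10^-4 mol
[IO3^-] = 2.04 × 10^-4 / 0.0252 = 0.00809 mol/L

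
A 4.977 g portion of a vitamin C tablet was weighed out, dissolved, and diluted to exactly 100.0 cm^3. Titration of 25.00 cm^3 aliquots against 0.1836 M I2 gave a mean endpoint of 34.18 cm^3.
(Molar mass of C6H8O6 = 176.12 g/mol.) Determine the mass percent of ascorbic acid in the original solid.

C6H8O6 + I2 → C6H6O6 + 2 HI
n(I2) per titration = 0.03418 × 0.1836 = 6.275 × 10^-3 mol
n(C6H8O6) in each aliquot = 6.275 × 10^-3 mol (1:1 ratio)
n(C6H8O6) in the whole flask = 6.275 × 10^-3 × 100.0/25.00 = 0.02510 mol
mass of C6H8O6 = 0.02510 × 176.12 = 4.421 g
% C6H8O6 = 4.421 / 4.977 × 100 = 88.83 %

88.83 %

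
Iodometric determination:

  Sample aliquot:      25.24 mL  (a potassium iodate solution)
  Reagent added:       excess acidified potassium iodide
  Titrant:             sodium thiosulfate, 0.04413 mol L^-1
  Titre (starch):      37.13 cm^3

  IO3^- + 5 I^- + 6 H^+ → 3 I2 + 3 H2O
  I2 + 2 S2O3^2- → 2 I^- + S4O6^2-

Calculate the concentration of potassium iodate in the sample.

n(S2O3^2-) = 0.03713 × 0.04413 = 1.639 × 10^-3 mol
n(I2) = n(S2O3^2-)/2 = 8.193 × 10^-4 mol
From the 1:3 ratio, n(IO3^-) in the aliquot = 1/3 × 8.193 × 10^-4 = 2.731 × 10^-4 mol
[IO3^-] = 2.731 × 10^-4 / 0.02524 = 0.01082 mol/L

0.01082 mol/L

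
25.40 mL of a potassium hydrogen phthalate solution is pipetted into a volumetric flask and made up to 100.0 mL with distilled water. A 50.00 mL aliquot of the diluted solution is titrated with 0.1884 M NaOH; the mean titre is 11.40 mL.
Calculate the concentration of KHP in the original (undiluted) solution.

0.1691 M

KHC8H4O4 + NaOH → KNaC8H4O4 + H2O
n(NaOH) = 0.01140 × 0.1884 = 2.148 × 10^-3 mol
n(KHC8H4O4) in the aliquot = 2.148 × 10^-3 mol (1:1 ratio)
[KHC8H4O4]_dilute = 2.148 × 10^-3 / 0.05000 = 0.04296 mol/L
Dilution factor = 100.0 / 25.40 = 3.937
[KHC8H4O4]_stock = 0.04296 × 3.937 = 0.1691 mol/L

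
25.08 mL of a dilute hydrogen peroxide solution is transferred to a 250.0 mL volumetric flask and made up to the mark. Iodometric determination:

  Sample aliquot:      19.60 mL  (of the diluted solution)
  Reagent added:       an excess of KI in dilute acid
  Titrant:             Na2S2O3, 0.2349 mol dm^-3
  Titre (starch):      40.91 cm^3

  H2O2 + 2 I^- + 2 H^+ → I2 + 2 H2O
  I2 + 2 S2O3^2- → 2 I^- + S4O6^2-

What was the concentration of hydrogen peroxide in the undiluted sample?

n(S2O3^2-) = 0.04091 × 0.2349 = 9.610 × 10^-3 mol
n(I2) = n(S2O3^2-)/2 = 4.805 × 10^-3 mol
n(H2O2) in the aliquot = 4.805 × 10^-3 mol (1:1 ratio)
[H2O2]_dilute = 4.805 × 10^-3 / 0.01960 = 0.2451 mol/L
[H2O2]_original = 0.2451 × 250.0/25.08 = 2.444 mol/L

2.444 mol/L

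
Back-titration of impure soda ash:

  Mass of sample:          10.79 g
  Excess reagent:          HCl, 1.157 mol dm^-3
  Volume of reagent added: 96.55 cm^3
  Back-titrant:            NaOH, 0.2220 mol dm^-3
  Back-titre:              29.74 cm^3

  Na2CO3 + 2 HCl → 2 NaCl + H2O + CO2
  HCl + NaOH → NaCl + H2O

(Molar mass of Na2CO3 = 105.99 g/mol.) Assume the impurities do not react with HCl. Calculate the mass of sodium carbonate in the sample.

5.570 g

n(HCl) added = 0.09655 × 1.157 = 0.1117 mol
n(NaOH) used in back-titration = 0.02974 × 0.2220 = 6.602 × 10^-3 mol
n(HCl) left over = 6.602 × 10^-3 mol (1:1 ratio)
n(HCl) consumed by analyte = 0.1117 − 6.602 × 10^-3 = 0.1051 mol
From the 1:2 ratio, n(Na2CO3) = 1/2 × 0.1051 = 0.05255 mol
mass of Na2CO3 = 0.05255 × 105.99 = 5.570 g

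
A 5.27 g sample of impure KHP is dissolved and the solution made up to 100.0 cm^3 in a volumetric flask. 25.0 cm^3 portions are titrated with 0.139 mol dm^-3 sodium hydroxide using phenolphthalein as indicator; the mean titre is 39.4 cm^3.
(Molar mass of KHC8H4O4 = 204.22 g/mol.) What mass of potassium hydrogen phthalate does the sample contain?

KHC8H4O4 + NaOH → KNaC8H4O4 + H2O
n(NaOH) per titration = 0.0394 × 0.139 = 5.48 × 10^-3 mol
n(KHC8H4O4) in each aliquot = 5.48 × 10^-3 mol (1:1 ratio)
n(KHC8H4O4) in the whole flask = 5.48 × 10^-3 × 100.0/25.0 = 0.0219 mol
mass of KHC8H4O4 = 0.0219 × 204.22 = 4.47 g

4.47 g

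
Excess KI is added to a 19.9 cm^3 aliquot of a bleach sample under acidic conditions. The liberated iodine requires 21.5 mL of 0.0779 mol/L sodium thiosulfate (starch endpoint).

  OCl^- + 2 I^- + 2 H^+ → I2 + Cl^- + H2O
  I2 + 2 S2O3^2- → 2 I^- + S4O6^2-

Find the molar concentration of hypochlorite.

0.0421 mol/L

n(S2O3^2-) = 0.0215 × 0.0779 = 1.67 × 10^-3 mol
n(I2) = n(S2O3^2-)/2 = 8.37 × 10^-4 mol
n(OCl^-) in the aliquot = 8.37 × 10^-4 mol (1:1 ratio)
[OCl^-] = 8.37 × 10^-4 / 0.0199 = 0.0421 mol/L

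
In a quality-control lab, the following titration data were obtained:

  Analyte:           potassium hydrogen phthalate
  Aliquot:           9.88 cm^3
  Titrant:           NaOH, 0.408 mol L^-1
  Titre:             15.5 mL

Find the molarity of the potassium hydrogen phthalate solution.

0.640 mol/L

KHC8H4O4 + NaOH → KNaC8H4O4 + H2O
n(NaOH) = 0.0155 L × 0.408 mol/L = 6.32 × 10^-3 mol
n(KHC8H4O4) = 6.32 × 10^-3 mol (1:1 mole ratio)
[KHC8H4O4] = 6.32 × 10^-3 mol / 0.00988 L = 0.640 mol/L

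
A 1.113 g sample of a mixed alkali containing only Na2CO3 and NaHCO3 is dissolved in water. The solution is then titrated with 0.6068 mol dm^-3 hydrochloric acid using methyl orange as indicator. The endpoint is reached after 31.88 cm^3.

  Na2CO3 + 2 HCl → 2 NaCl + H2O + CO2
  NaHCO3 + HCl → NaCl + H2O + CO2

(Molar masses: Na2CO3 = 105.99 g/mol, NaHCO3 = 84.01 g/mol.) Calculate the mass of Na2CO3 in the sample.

n(HCl) = 0.03188 × 0.6068 = 0.01934 mol
Let x = n(Na2CO3), y = n(NaHCO3).
Titrant: 2x + 1y = 0.01934;  mass: 105.99x + 84.01y = 1.113
Solving, x = 8.257 × 10^-3 mol, y = 2.832 × 10^-3 mol
mass of Na2CO3 = 8.257 × 10^-3 × 105.99 = 0.8751 g

0.8751 g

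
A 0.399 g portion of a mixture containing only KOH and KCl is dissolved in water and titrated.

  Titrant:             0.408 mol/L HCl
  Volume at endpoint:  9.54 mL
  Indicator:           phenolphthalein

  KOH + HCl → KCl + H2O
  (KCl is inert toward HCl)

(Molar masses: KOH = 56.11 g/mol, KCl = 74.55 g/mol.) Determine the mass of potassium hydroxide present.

0.218 g

n(HCl) = 0.00954 × 0.408 = 3.89 × 10^-3 mol
Let x = n(KOH), y = n(KCl).
Titrant: 1x = 3.89 × 10^-3;  mass: 56.11x + 74.55y = 0.399
Solving, x = 3.89 × 10^-3 mol, y = 2.42 × 10^-3 mol
mass of KOH = 3.89 × 10^-3 × 56.11 = 0.218 g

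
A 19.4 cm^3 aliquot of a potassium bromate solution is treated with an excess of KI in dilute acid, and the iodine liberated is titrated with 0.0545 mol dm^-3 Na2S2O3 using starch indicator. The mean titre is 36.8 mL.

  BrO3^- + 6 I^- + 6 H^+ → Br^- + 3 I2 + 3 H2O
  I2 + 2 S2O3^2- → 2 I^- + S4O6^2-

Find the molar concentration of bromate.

n(S2O3^2-) = 0.0368 × 0.0545 = 2.01 × 10^-3 mol
n(I2) = n(S2O3^2-)/2 = 1.00 × 10^-3 mol
From the 1:3 ratio, n(BrO3^-) in the aliquot = 1/3 × 1.00 × 10^-3 = 3.34 × 10^-4 mol
[BrO3^-] = 3.34 × 10^-4 / 0.0194 = 0.0172 mol/L

0.0172 mol/L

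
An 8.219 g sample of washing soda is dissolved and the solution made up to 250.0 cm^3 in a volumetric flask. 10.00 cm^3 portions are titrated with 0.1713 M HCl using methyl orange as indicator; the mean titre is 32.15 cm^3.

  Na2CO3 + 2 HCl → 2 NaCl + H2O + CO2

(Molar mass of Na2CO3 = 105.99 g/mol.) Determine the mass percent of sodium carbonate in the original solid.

n(HCl) per titration = 0.03215 × 0.1713 = 5.507 × 10^-3 mol
From the 1:2 ratio, n(Na2CO3) in each aliquot = 1/2 × 5.507 × 10^-3 = 2.754 × 10^-3 mol
n(Na2CO3) in the whole flask = 2.754 × 10^-3 × 250.0/10.00 = 0.06884 mol
mass of Na2CO3 = 0.06884 × 105.99 = 7.296 g
% Na2CO3 = 7.296 / 8.219 × 100 = 88.78 %

88.78 %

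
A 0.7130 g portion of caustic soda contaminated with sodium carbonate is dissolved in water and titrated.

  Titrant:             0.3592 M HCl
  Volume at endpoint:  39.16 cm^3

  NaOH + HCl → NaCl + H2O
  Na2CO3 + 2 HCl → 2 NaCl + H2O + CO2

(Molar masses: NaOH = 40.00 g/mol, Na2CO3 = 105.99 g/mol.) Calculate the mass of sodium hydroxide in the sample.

n(HCl) = 0.03916 × 0.3592 = 0.01407 mol
Let x = n(NaOH), y = n(Na2CO3).
Titrant: 1x + 2y = 0.01407;  mass: 40.00x + 105.99y = 0.7130
Solving, x = 2.497 × 10^-3 mol, y = 5.785 × 10^-3 mol
mass of NaOH = 2.497 × 10^-3 × 40.00 = 0.09986 g

0.09986 g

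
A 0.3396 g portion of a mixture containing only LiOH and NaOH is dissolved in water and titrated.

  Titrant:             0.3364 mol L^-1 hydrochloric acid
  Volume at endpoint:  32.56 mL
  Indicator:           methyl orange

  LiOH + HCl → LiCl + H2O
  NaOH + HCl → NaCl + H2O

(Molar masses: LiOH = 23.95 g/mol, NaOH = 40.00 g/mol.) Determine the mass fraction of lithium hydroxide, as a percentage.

43.29 %

n(HCl) = 0.03256 × 0.3364 = 0.01095 mol
Let x = n(LiOH), y = n(NaOH).
Titrant: 1x + 1y = 0.01095;  mass: 23.95x + 40.00y = 0.3396
Solving, x = 6.139 × 10^-3 mol, y = 4.814 × 10^-3 mol
mass of LiOH = 6.139 × 10^-3 × 23.95 = 0.1470 g
% LiOH = 0.1470 / 0.3396 × 100 = 43.29 %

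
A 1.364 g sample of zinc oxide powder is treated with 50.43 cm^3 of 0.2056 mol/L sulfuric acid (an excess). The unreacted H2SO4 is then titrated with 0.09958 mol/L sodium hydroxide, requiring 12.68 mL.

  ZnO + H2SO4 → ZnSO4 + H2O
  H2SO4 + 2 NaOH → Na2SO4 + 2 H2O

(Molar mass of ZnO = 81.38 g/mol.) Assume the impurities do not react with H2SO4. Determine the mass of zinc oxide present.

0.7924 g

n(H2SO4) added = 0.05043 × 0.2056 = 0.01037 mol
n(NaOH) used in back-titration = 0.01268 × 0.09958 = 1.263 × 10^-3 mol
From the 1:2 ratio, n(H2SO4) left over = 1/2 × 1.263 × 10^-3 = 6.313 × 10^-4 mol
n(H2SO4) consumed by analyte = 0.01037 − 6.313 × 10^-4 = 9.737 × 10^-3 mol
n(ZnO) = 9.737 × 10^-3 mol (1:1 ratio)
mass of ZnO = 9.737 × 10^-3 × 81.38 = 0.7924 g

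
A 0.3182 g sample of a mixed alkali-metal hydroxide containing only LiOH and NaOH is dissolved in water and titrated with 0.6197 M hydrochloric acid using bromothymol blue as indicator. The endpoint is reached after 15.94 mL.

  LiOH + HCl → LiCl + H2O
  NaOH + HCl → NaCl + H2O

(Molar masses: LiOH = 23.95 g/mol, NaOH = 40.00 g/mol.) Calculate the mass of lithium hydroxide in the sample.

n(HCl) = 0.01594 × 0.6197 = 9.878 × 10^-3 mol
Let x = n(LiOH), y = n(NaOH).
Titrant: 1x + 1y = 9.878 × 10^-3;  mass: 23.95x + 40.00y = 0.3182
Solving, x = 4.793 × 10^-3 mol, y = 5.085 × 10^-3 mol
mass of LiOH = 4.793 × 10^-3 × 23.95 = 0.1148 g

0.1148 g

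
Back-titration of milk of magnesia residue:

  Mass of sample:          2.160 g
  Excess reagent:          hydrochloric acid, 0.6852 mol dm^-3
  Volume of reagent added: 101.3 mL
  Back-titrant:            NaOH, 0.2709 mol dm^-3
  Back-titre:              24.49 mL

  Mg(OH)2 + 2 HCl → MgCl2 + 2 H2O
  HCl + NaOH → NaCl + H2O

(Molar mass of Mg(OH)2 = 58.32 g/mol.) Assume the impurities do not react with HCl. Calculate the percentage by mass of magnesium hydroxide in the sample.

n(HCl) added = 0.1013 × 0.6852 = 0.06941 mol
n(NaOH) used in back-titration = 0.02449 × 0.2709 = 6.634 × 10^-3 mol
n(HCl) left over = 6.634 × 10^-3 mol (1:1 ratio)
n(HCl) consumed by analyte = 0.06941 − 6.634 × 10^-3 = 0.06278 mol
From the 1:2 ratio, n(Mg(OH)2) = 1/2 × 0.06278 = 0.03139 mol
mass of Mg(OH)2 = 0.03139 × 58.32 = 1.831 g
% Mg(OH)2 = 1.831 / 2.160 × 100 = 84.75 %

84.75 %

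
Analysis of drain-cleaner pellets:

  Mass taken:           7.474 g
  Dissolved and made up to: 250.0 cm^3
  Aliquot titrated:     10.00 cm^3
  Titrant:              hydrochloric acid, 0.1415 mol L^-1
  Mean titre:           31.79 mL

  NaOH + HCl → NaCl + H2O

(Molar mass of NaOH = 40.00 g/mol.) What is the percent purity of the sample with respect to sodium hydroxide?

n(HCl) per titration = 0.03179 × 0.1415 = 4.498 × 10^-3 mol
n(NaOH) in each aliquot = 4.498 × 10^-3 mol (1:1 ratio)
n(NaOH) in the whole flask = 4.498 × 10^-3 × 250.0/10.00 = 0.1125 mol
mass of NaOH = 0.1125 × 40.00 = 4.498 g
% NaOH = 4.498 / 7.474 × 100 = 60.19 %

60.19 %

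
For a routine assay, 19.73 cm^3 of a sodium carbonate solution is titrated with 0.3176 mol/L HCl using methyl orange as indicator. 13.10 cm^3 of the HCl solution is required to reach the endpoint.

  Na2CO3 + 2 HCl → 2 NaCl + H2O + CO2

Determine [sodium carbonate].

n(HCl) = 0.01310 L × 0.3176 mol/L = 4.161 × 10^-3 mol
From the 1:2 mole ratio, n(Na2CO3) = 1/2 × 4.161 × 10^-3 = 2.080 × 10^-3 mol
[Na2CO3] = 2.080 × 10^-3 mol / 0.01973 L = 0.1054 mol/L

0.1054 mol/L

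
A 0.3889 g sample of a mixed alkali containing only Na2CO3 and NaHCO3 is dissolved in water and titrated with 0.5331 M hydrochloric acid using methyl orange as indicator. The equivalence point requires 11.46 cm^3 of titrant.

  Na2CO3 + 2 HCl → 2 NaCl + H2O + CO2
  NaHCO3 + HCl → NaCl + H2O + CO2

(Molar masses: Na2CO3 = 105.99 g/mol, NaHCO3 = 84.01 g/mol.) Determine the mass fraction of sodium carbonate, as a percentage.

54.63 %

n(HCl) = 0.01146 × 0.5331 = 6.109 × 10^-3 mol
Let x = n(Na2CO3), y = n(NaHCO3).
Titrant: 2x + 1y = 6.109 × 10^-3;  mass: 105.99x + 84.01y = 0.3889
Solving, x = 2.005 × 10^-3 mol, y = 2.100 × 10^-3 mol
mass of Na2CO3 = 2.005 × 10^-3 × 105.99 = 0.2125 g
% Na2CO3 = 0.2125 / 0.3889 × 100 = 54.63 %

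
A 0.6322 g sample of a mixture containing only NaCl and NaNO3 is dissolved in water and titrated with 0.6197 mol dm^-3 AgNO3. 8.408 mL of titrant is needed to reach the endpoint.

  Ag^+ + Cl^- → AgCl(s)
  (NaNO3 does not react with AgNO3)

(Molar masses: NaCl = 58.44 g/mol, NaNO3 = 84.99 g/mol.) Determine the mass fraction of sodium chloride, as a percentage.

48.16 %

n(AgNO3) = 0.008408 × 0.6197 = 5.210 × 10^-3 mol
Let x = n(NaCl), y = n(NaNO3).
Titrant: 1x = 5.210 × 10^-3;  mass: 58.44x + 84.99y = 0.6322
Solving, x = 5.210 × 10^-3 mol, y = 3.856 × 10^-3 mol
mass of NaCl = 5.210 × 10^-3 × 58.44 = 0.3045 g
% NaCl = 0.3045 / 0.6322 × 100 = 48.16 %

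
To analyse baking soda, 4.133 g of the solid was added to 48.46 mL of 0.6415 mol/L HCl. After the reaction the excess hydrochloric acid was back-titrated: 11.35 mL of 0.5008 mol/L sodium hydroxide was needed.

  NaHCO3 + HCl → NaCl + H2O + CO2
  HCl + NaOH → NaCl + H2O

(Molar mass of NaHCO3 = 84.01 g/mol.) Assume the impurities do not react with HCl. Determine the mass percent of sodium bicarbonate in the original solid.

n(HCl) added = 0.04846 × 0.6415 = 0.03109 mol
n(NaOH) used in back-titration = 0.01135 × 0.5008 = 5.684 × 10^-3 mol
n(HCl) left over = 5.684 × 10^-3 mol (1:1 ratio)
n(HCl) consumed by analyte = 0.03109 − 5.684 × 10^-3 = 0.02540 mol
n(NaHCO3) = 0.02540 mol (1:1 ratio)
mass of NaHCO3 = 0.02540 × 84.01 = 2.134 g
% NaHCO3 = 2.134 / 4.133 × 100 = 51.64 %

51.64 %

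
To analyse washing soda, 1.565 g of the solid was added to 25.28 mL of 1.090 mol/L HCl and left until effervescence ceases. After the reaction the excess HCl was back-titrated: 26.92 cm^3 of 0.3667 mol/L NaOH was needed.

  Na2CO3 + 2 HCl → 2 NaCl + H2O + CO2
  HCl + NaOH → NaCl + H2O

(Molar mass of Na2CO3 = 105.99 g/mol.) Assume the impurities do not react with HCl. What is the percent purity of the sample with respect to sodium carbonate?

59.88 %

n(HCl) added = 0.02528 × 1.090 = 0.02756 mol
n(NaOH) used in back-titration = 0.02692 × 0.3667 = 9.872 × 10^-3 mol
n(HCl) left over = 9.872 × 10^-3 mol (1:1 ratio)
n(HCl) consumed by analyte = 0.02756 − 9.872 × 10^-3 = 0.01768 mol
From the 1:2 ratio, n(Na2CO3) = 1/2 × 0.01768 = 8.842 × 10^-3 mol
mass of Na2CO3 = 8.842 × 10^-3 × 105.99 = 0.9371 g
% Na2CO3 = 0.9371 / 1.565 × 100 = 59.88 %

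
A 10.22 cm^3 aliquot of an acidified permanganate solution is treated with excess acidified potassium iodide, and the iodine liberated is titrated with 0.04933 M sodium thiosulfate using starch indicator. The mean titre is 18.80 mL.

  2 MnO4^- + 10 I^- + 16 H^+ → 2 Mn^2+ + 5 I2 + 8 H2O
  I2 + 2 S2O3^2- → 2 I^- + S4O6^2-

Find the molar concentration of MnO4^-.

0.01815 M

n(S2O3^2-) = 0.01880 × 0.04933 = 9.274 × 10^-4 mol
n(I2) = n(S2O3^2-)/2 = 4.637 × 10^-4 mol
From the 2:5 ratio, n(MnO4^-) in the aliquot = 2/5 × 4.637 × 10^-4 = 1.855 × 10^-4 mol
[MnO4^-] = 1.855 × 10^-4 / 0.01022 = 0.01815 mol/L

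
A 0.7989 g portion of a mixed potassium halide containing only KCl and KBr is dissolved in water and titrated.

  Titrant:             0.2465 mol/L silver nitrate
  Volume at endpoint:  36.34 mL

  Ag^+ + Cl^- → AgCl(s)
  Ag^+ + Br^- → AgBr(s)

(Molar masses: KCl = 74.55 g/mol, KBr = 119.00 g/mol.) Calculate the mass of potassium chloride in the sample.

n(AgNO3) = 0.03634 × 0.2465 = 8.958 × 10^-3 mol
Let x = n(KCl), y = n(KBr).
Titrant: 1x + 1y = 8.958 × 10^-3;  mass: 74.55x + 119.00y = 0.7989
Solving, x = 6.009 × 10^-3 mol, y = 2.949 × 10^-3 mol
mass of KCl = 6.009 × 10^-3 × 74.55 = 0.4479 g

0.4479 g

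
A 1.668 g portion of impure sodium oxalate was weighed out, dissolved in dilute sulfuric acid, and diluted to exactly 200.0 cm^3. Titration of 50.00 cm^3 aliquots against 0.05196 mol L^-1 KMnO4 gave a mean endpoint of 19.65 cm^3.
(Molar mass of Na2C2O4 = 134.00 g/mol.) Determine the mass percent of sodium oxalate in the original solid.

2 MnO4^- + 5 C2O4^2- + 16 H^+ → 2 Mn^2+ + 10 CO2 + 8 H2O
n(KMnO4) per titration = 0.01965 × 0.05196 = 1.021 × 10^-3 mol
From the 5:2 ratio, n(Na2C2O4) in each aliquot = 5/2 × 1.021 × 10^-3 = 2.553 × 10^-3 mol
n(Na2C2O4) in the whole flask = 2.553 × 10^-3 × 200.0/50.00 = 0.01021 mol
mass of Na2C2O4 = 0.01021 × 134.00 = 1.368 g
% Na2C2O4 = 1.368 / 1.668 × 100 = 82.02 %

82.02 %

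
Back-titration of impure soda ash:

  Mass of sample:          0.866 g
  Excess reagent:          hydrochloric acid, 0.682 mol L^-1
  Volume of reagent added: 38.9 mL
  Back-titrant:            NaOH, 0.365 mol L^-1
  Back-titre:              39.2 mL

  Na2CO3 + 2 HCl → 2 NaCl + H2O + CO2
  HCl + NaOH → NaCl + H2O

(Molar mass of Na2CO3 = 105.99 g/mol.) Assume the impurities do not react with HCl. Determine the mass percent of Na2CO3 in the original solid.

n(HCl) added = 0.0389 × 0.682 = 0.0265 mol
n(NaOH) used in back-titration = 0.0392 × 0.365 = 0.0143 mol
n(HCl) left over = 0.0143 mol (1:1 ratio)
n(HCl) consumed by analyte = 0.0265 − 0.0143 = 0.0122 mol
From the 1:2 ratio, n(Na2CO3) = 1/2 × 0.0122 = 6.11 × 10^-3 mol
mass of Na2CO3 = 6.11 × 10^-3 × 105.99 = 0.648 g
% Na2CO3 = 0.648 / 0.866 × 100 = 74.8 %

74.8 %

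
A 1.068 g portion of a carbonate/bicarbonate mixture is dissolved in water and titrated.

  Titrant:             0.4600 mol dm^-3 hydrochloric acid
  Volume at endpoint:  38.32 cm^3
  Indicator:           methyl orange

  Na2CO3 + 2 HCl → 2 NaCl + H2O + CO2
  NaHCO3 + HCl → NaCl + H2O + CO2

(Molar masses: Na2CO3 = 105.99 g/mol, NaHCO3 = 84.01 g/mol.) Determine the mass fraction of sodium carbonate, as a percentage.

66.05 %

n(HCl) = 0.03832 × 0.4600 = 0.01763 mol
Let x = n(Na2CO3), y = n(NaHCO3).
Titrant: 2x + 1y = 0.01763;  mass: 105.99x + 84.01y = 1.068
Solving, x = 6.656 × 10^-3 mol, y = 4.316 × 10^-3 mol
mass of Na2CO3 = 6.656 × 10^-3 × 105.99 = 0.7055 g
% Na2CO3 = 0.7055 / 1.068 × 100 = 66.05 %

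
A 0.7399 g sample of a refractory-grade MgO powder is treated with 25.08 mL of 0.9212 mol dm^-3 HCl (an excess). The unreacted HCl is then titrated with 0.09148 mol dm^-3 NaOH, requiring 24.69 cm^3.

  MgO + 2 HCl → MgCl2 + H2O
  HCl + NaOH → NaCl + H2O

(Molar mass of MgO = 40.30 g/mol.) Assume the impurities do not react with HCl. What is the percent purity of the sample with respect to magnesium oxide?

56.77 %

n(HCl) added = 0.02508 × 0.9212 = 0.02310 mol
n(NaOH) used in back-titration = 0.02469 × 0.09148 = 2.259 × 10^-3 mol
n(HCl) left over = 2.259 × 10^-3 mol (1:1 ratio)
n(HCl) consumed by analyte = 0.02310 − 2.259 × 10^-3 = 0.02085 mol
From the 1:2 ratio, n(MgO) = 1/2 × 0.02085 = 0.01042 mol
mass of MgO = 0.01042 × 40.30 = 0.4200 g
% MgO = 0.4200 / 0.7399 × 100 = 56.77 %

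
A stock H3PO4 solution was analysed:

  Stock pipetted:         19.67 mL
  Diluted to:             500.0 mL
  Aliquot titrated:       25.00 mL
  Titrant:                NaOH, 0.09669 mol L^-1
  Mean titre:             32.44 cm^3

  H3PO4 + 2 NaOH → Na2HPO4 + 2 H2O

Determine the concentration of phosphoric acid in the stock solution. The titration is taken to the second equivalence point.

1.595 mol/L

n(NaOH) = 0.03244 × 0.09669 = 3.137 × 10^-3 mol
From the 1:2 ratio, n(H3PO4) in the aliquot = 1/2 × 3.137 × 10^-3 = 1.568 × 10^-3 mol
[H3PO4]_dilute = 1.568 × 10^-3 / 0.02500 = 0.06273 mol/L
Dilution factor = 500.0 / 19.67 = 25.42
[H3PO4]_stock = 0.06273 × 25.42 = 1.595 mol/L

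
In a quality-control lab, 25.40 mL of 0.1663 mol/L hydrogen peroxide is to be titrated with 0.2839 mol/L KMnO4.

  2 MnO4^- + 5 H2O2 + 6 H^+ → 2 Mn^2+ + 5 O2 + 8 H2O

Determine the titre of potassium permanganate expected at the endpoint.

n(H2O2) = 0.02540 L × 0.1663 mol/L = 4.224 × 10^-3 mol
From the 2:5 stoichiometry, n(KMnO4) = 2/5 × 4.224 × 10^-3 = 1.690 × 10^-3 mol
V(KMnO4) = 1.690 × 10^-3 mol / 0.2839 mol/L = 0.005951 L = 5.951 mL

5.951 mL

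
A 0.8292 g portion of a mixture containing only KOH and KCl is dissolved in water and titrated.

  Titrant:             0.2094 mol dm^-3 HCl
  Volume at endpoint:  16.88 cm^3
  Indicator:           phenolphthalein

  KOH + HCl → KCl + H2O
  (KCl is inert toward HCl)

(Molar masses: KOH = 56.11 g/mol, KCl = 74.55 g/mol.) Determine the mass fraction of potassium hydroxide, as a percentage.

23.92 %

n(HCl) = 0.01688 × 0.2094 = 3.535 × 10^-3 mol
Let x = n(KOH), y = n(KCl).
Titrant: 1x = 3.535 × 10^-3;  mass: 56.11x + 74.55y = 0.8292
Solving, x = 3.535 × 10^-3 mol, y = 8.462 × 10^-3 mol
mass of KOH = 3.535 × 10^-3 × 56.11 = 0.1983 g
% KOH = 0.1983 / 0.8292 × 100 = 23.92 %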